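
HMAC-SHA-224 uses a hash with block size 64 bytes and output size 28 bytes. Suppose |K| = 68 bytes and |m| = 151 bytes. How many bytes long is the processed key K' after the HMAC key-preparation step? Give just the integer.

Key is 68 > 64 bytes, so it is hashed to 28 bytes then zero-padded to 64: |K'| = 64.

64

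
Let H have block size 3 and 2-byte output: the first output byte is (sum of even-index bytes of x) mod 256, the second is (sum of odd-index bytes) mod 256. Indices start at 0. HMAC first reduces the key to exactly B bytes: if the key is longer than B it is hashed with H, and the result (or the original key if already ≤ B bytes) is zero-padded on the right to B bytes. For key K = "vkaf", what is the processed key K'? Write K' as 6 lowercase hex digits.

d7d100

|K| = 4 > B = 3, so first hash the key.
H(K): even-index sum = 215 mod 256 = 215; odd-index sum = 209 mod 256 = 209 → d7 d1.
Zero-pad H(K) = d7 d1 to 3 bytes: K' = d7 d1 00.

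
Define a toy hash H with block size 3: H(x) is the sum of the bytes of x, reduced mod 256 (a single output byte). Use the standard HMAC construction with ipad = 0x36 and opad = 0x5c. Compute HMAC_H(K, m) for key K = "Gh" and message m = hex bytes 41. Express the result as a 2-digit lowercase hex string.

Key "Gh" = 47 68 is 2 bytes ≤ B = 3; zero-pad to 3 bytes: K' = 47 68 00.
K' ⊕ ipad = 71 5e 36.  K' ⊕ opad = 1b 34 5c.
Inner input = (K'⊕ipad) ∥ m = 71 5e 36 ∥ 41.
Inner hash: sum = 113+94+54+65 = 326; mod 256 = 70 → 46.
Outer input = (K'⊕opad) ∥ inner = 1b 34 5c ∥ 46.
Outer hash (tag): sum = 27+52+92+70 = 241 → f1.

f1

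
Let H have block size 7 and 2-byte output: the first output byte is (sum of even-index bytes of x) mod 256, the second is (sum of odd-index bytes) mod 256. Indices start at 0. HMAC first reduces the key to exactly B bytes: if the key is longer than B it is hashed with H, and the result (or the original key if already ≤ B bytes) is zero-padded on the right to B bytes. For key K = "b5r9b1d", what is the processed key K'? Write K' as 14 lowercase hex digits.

62357239623164

Key "b5r9b1d" = 62 35 72 39 62 31 64 is exactly B = 7 bytes: K' = 62 35 72 39 62 31 64.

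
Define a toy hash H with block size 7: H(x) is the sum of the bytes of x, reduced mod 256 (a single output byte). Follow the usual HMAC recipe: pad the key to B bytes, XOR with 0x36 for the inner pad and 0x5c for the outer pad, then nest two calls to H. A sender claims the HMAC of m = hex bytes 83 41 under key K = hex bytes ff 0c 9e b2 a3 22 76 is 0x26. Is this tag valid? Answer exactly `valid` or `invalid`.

valid

Key hex bytes ff 0c 9e b2 a3 22 76 is exactly B = 7 bytes: K' = ff 0c 9e b2 a3 22 76.
K' ⊕ ipad = c9 3a a8 84 95 14 40; K' ⊕ opad = a3 50 c2 ee ff 7e 2a.
Inner hash: sum = 201+58+168+132+149+20+64+131+65 = 988; mod 256 = 220 → dc.
Outer hash (recomputed tag): sum = 163+80+194+238+255+126+42+220 = 1318; mod 256 = 38 → 26.
Recomputed tag = 26; claimed = 26 → match.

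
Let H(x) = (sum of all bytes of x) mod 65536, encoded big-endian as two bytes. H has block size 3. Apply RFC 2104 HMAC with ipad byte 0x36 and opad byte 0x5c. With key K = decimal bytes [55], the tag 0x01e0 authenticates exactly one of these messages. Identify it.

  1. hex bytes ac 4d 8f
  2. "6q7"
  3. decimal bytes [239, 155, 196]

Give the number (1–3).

3

Key decimal bytes [55] = 37 is 1 byte ≤ B = 3; zero-pad to 3 bytes: K' = 37 00 00.
K' ⊕ ipad = 01 36 36; K' ⊕ opad = 6b 5c 5c.
m1: inner = H(01 36 36 ac 4d 8f) = 01 f5; tag = H(6b 5c 5c 01 f5) = 0219
m2: inner = H(01 36 36 36 71 37) = 01 4b; tag = H(6b 5c 5c 01 4b) = 016f
m3: inner = H(01 36 36 ef 9b c4) = 02 bb; tag = H(6b 5c 5c 02 bb) = 01e0 ← matches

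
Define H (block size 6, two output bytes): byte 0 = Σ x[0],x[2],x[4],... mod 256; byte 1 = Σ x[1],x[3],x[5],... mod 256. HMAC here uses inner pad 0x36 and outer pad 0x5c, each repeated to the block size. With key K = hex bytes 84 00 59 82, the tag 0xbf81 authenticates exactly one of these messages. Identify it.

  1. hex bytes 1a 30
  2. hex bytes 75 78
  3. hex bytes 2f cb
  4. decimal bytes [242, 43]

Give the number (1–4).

3

Key hex bytes 84 00 59 82 is 4 bytes ≤ B = 6; zero-pad to 6 bytes: K' = 84 00 59 82 00 00.
K' ⊕ ipad = b2 36 6f b4 36 36; K' ⊕ opad = d8 5c 05 de 5c 5c.
m1: inner = H(b2 36 6f b4 36 36 1a 30) = 71 50; tag = H(d8 5c 05 de 5c 5c 71 50) = aae6
m2: inner = H(b2 36 6f b4 36 36 75 78) = cc 98; tag = H(d8 5c 05 de 5c 5c cc 98) = 052e
m3: inner = H(b2 36 6f b4 36 36 2f cb) = 86 eb; tag = H(d8 5c 05 de 5c 5c 86 eb) = bf81 ← matches
m4: inner = H(b2 36 6f b4 36 36 f2 2b) = 49 4b; tag = H(d8 5c 05 de 5c 5c 49 4b) = 82e1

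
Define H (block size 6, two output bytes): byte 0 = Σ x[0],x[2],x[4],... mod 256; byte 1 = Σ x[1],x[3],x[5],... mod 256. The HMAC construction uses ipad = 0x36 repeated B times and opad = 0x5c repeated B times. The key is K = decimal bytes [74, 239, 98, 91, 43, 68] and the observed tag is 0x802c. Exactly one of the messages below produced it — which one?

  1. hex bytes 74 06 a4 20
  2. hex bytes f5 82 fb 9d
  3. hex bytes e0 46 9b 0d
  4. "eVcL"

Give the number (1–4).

4

Key decimal bytes [74, 239, 98, 91, 43, 68] = 4a ef 62 5b 2b 44 is exactly B = 6 bytes: K' = 4a ef 62 5b 2b 44.
K' ⊕ ipad = 7c d9 54 6d 1d 72; K' ⊕ opad = 16 b3 3e 07 77 18.
m1: inner = H(7c d9 54 6d 1d 72 74 06 a4 20) = 05 de; tag = H(16 b3 3e 07 77 18 05 de) = d0b0
m2: inner = H(7c d9 54 6d 1d 72 f5 82 fb 9d) = dd d7; tag = H(16 b3 3e 07 77 18 dd d7) = a8a9
m3: inner = H(7c d9 54 6d 1d 72 e0 46 9b 0d) = 68 0b; tag = H(16 b3 3e 07 77 18 68 0b) = 33dd
m4: inner = H(7c d9 54 6d 1d 72 65 56 63 4c) = b5 5a; tag = H(16 b3 3e 07 77 18 b5 5a) = 802c ← matches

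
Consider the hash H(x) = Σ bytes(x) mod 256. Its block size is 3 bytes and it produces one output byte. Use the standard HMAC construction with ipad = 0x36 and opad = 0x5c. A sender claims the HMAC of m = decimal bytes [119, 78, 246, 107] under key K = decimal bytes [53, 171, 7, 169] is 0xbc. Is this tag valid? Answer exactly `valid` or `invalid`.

Key decimal bytes [53, 171, 7, 169] = 35 ab 07 a9 is 4 bytes > B = 3, so hash it first: H(key) = 90, then zero-pad to 3 bytes: K' = 90 00 00.
K' ⊕ ipad = a6 36 36; K' ⊕ opad = cc 5c 5c.
Inner hash: sum = 166+54+54+119+78+246+107 = 824; mod 256 = 56 → 38.
Outer hash (recomputed tag): sum = 204+92+92+56 = 444; mod 256 = 188 → bc.
Recomputed tag = bc; claimed = bc → match.

valid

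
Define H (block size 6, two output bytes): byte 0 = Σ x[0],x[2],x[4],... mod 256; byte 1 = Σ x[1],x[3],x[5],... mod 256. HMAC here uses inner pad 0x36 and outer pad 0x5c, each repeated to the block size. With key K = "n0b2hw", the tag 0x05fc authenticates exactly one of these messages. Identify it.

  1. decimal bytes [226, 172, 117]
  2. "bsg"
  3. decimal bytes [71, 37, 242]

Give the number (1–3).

Key "n0b2hw" = 6e 30 62 32 68 77 is exactly B = 6 bytes: K' = 6e 30 62 32 68 77.
K' ⊕ ipad = 58 06 54 04 5e 41; K' ⊕ opad = 32 6c 3e 6e 34 2b.
m1: inner = H(58 06 54 04 5e 41 e2 ac 75) = 61 f7; tag = H(32 6c 3e 6e 34 2b 61 f7) = 05fc ← matches
m2: inner = H(58 06 54 04 5e 41 62 73 67) = d3 be; tag = H(32 6c 3e 6e 34 2b d3 be) = 77c3
m3: inner = H(58 06 54 04 5e 41 47 25 f2) = 43 70; tag = H(32 6c 3e 6e 34 2b 43 70) = e775

1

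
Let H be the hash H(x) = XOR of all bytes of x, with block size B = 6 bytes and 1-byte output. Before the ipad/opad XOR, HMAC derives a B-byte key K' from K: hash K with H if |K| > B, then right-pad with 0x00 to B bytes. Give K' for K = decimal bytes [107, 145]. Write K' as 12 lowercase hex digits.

6b9100000000

Key decimal bytes [107, 145] = 6b 91 is 2 bytes ≤ B = 6; zero-pad to 6 bytes: K' = 6b 91 00 00 00 00.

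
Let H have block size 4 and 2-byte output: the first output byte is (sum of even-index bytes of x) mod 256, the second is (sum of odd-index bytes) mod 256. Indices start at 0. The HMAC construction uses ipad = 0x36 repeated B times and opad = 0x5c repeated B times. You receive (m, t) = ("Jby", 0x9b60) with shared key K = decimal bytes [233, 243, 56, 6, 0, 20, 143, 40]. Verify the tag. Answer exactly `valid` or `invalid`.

Key decimal bytes [233, 243, 56, 6, 0, 20, 143, 40] = e9 f3 38 06 00 14 8f 28 is 8 bytes > B = 4, so hash it first: H(key) = b0 35, then zero-pad to 4 bytes: K' = b0 35 00 00.
K' ⊕ ipad = 86 03 36 36; K' ⊕ opad = ec 69 5c 5c.
Inner hash: even-index sum = 383 mod 256 = 127; odd-index sum = 155 mod 256 = 155 → 7f 9b.
Outer hash (recomputed tag): even-index sum = 455 mod 256 = 199; odd-index sum = 352 mod 256 = 96 → c7 60.
Recomputed tag = c760; claimed = 9b60 → mismatch.

invalid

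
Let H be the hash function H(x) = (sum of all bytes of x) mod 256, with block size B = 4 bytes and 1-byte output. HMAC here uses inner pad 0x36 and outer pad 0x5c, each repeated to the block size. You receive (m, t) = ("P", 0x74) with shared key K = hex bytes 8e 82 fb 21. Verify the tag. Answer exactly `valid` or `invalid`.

Key hex bytes 8e 82 fb 21 is exactly B = 4 bytes: K' = 8e 82 fb 21.
K' ⊕ ipad = b8 b4 cd 17; K' ⊕ opad = d2 de a7 7d.
Inner hash: sum = 184+180+205+23+80 = 672; mod 256 = 160 → a0.
Outer hash (recomputed tag): sum = 210+222+167+125+160 = 884; mod 256 = 116 → 74.
Recomputed tag = 74; claimed = 74 → match.

valid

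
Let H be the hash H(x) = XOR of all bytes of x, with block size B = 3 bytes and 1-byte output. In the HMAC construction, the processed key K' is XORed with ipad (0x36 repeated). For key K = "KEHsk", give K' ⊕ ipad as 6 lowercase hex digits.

Key "KEHsk" = 4b 45 48 73 6b is 5 bytes > B = 3, so hash it first: H(key) = 5e, then zero-pad to 3 bytes: K' = 5e 00 00.
XOR each byte with 0x36: 5e⊕36=68, 00⊕36=36, 00⊕36=36.

683636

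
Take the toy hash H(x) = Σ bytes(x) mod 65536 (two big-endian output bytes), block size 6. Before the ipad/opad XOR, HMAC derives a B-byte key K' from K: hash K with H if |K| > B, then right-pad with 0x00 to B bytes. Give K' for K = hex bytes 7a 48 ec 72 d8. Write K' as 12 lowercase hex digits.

7a48ec72d800

Key hex bytes 7a 48 ec 72 d8 is 5 bytes ≤ B = 6; zero-pad to 6 bytes: K' = 7a 48 ec 72 d8 00.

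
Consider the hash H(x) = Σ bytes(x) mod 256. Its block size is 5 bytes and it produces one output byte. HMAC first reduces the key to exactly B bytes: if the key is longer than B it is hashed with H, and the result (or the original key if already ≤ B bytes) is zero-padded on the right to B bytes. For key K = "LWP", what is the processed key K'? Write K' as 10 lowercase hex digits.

4c57500000

Key "LWP" = 4c 57 50 is 3 bytes ≤ B = 5; zero-pad to 5 bytes: K' = 4c 57 50 00 00.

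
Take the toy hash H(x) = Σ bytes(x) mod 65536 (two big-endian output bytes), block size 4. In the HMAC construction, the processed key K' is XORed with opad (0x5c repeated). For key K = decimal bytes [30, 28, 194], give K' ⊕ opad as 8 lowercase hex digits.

42409e5c

Key decimal bytes [30, 28, 194] = 1e 1c c2 is 3 bytes ≤ B = 4; zero-pad to 4 bytes: K' = 1e 1c c2 00.
XOR each byte with 0x5c: 1e⊕5c=42, 1c⊕5c=40, c2⊕5c=9e, 00⊕5c=5c.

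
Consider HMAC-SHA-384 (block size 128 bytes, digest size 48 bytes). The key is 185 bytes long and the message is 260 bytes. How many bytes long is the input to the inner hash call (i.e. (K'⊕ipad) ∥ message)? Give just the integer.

388

Key is 185 > 128 bytes, so it is hashed to 48 bytes then zero-padded to 128: |K'| = 128.
Inner input = (K'⊕ipad) ∥ m → 128 + 260 = 388 bytes.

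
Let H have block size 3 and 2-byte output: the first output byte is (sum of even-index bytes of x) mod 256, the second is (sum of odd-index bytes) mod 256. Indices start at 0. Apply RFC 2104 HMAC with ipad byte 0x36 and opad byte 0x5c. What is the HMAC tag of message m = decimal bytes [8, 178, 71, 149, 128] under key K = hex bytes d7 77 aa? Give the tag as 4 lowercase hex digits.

91ef

Key hex bytes d7 77 aa is exactly B = 3 bytes: K' = d7 77 aa.
K' ⊕ ipad = e1 41 9c.  K' ⊕ opad = 8b 2b f6.
Inner input = (K'⊕ipad) ∥ m = e1 41 9c ∥ 08 b2 47 95 80.
Inner hash: even-index sum = 708 mod 256 = 196; odd-index sum = 272 mod 256 = 16 → c4 10.
Outer input = (K'⊕opad) ∥ inner = 8b 2b f6 ∥ c4 10.
Outer hash (tag): even-index sum = 401 mod 256 = 145; odd-index sum = 239 mod 256 = 239 → 91 ef.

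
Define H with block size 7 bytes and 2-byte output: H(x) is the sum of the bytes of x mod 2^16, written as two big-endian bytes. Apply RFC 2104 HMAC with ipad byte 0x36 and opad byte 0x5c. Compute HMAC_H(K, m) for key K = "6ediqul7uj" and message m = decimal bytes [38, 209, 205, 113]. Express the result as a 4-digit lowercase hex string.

Key "6ediqul7uj" = 36 65 64 69 71 75 6c 37 75 6a is 10 bytes > B = 7, so hash it first: H(key) = 03 d0, then zero-pad to 7 bytes: K' = 03 d0 00 00 00 00 00.
K' ⊕ ipad = 35 e6 36 36 36 36 36.  K' ⊕ opad = 5f 8c 5c 5c 5c 5c 5c.
Inner input = (K'⊕ipad) ∥ m = 35 e6 36 36 36 36 36 ∥ 26 d1 cd 71.
Inner hash: sum = 53+230+54+54+54+54+54+38+209+205+113 = 1118 → 04 5e.
Outer input = (K'⊕opad) ∥ inner = 5f 8c 5c 5c 5c 5c 5c ∥ 04 5e.
Outer hash (tag): sum = 95+140+92+92+92+92+92+4+94 = 793 → 03 19.

0319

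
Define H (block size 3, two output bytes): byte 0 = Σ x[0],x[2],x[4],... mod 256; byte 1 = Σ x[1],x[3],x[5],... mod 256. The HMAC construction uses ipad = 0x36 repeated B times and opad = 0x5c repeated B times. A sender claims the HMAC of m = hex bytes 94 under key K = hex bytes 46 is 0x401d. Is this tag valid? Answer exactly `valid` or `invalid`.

invalid

Key hex bytes 46 is 1 byte ≤ B = 3; zero-pad to 3 bytes: K' = 46 00 00.
K' ⊕ ipad = 70 36 36; K' ⊕ opad = 1a 5c 5c.
Inner hash: even-index sum = 166 mod 256 = 166; odd-index sum = 202 mod 256 = 202 → a6 ca.
Outer hash (recomputed tag): even-index sum = 320 mod 256 = 64; odd-index sum = 258 mod 256 = 2 → 40 02.
Recomputed tag = 4002; claimed = 401d → mismatch.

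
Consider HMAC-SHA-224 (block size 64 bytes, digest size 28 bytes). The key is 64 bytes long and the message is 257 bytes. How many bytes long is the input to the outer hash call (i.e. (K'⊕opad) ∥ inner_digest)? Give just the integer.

Key is 64 ≤ 64 bytes, zero-padded: |K'| = 64.
Outer input = (K'⊕opad) ∥ H(inner) → 64 + 28 = 92 bytes.

92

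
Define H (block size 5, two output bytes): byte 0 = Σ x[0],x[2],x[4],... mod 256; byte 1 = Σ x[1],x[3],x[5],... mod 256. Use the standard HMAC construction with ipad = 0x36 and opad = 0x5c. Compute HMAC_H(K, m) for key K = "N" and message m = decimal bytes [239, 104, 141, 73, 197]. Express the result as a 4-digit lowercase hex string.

774d

Key "N" = 4e is 1 byte ≤ B = 5; zero-pad to 5 bytes: K' = 4e 00 00 00 00.
K' ⊕ ipad = 78 36 36 36 36.  K' ⊕ opad = 12 5c 5c 5c 5c.
Inner input = (K'⊕ipad) ∥ m = 78 36 36 36 36 ∥ ef 68 8d 49 c5.
Inner hash: even-index sum = 405 mod 256 = 149; odd-index sum = 685 mod 256 = 173 → 95 ad.
Outer input = (K'⊕opad) ∥ inner = 12 5c 5c 5c 5c ∥ 95 ad.
Outer hash (tag): even-index sum = 375 mod 256 = 119; odd-index sum = 333 mod 256 = 77 → 77 4d.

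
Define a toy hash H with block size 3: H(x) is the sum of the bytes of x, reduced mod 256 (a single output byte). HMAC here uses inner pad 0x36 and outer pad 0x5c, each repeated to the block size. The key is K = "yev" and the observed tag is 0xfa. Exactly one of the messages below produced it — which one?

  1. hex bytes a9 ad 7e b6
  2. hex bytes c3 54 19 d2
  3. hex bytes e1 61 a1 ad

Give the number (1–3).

3

Key "yev" = 79 65 76 is exactly B = 3 bytes: K' = 79 65 76.
K' ⊕ ipad = 4f 53 40; K' ⊕ opad = 25 39 2a.
m1: inner = H(4f 53 40 a9 ad 7e b6) = 6c; tag = H(25 39 2a 6c) = f4
m2: inner = H(4f 53 40 c3 54 19 d2) = e4; tag = H(25 39 2a e4) = 6c
m3: inner = H(4f 53 40 e1 61 a1 ad) = 72; tag = H(25 39 2a 72) = fa ← matches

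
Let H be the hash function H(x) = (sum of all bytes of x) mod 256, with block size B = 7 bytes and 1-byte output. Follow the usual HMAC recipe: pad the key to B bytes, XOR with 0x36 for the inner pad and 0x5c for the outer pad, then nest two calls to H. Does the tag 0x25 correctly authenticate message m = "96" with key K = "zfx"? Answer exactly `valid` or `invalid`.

Key "zfx" = 7a 66 78 is 3 bytes ≤ B = 7; zero-pad to 7 bytes: K' = 7a 66 78 00 00 00 00.
K' ⊕ ipad = 4c 50 4e 36 36 36 36; K' ⊕ opad = 26 3a 24 5c 5c 5c 5c.
Inner hash: sum = 76+80+78+54+54+54+54+57+54 = 561; mod 256 = 49 → 31.
Outer hash (recomputed tag): sum = 38+58+36+92+92+92+92+49 = 549; mod 256 = 37 → 25.
Recomputed tag = 25; claimed = 25 → match.

valid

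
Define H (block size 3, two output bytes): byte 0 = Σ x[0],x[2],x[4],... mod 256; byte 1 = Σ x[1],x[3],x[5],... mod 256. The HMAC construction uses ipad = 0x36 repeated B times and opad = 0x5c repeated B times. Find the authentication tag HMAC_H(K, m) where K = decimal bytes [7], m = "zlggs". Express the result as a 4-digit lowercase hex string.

4196

Key decimal bytes [7] = 07 is 1 byte ≤ B = 3; zero-pad to 3 bytes: K' = 07 00 00.
K' ⊕ ipad = 31 36 36.  K' ⊕ opad = 5b 5c 5c.
Inner input = (K'⊕ipad) ∥ m = 31 36 36 ∥ 7a 6c 67 67 73.
Inner hash: even-index sum = 314 mod 256 = 58; odd-index sum = 394 mod 256 = 138 → 3a 8a.
Outer input = (K'⊕opad) ∥ inner = 5b 5c 5c ∥ 3a 8a.
Outer hash (tag): even-index sum = 321 mod 256 = 65; odd-index sum = 150 mod 256 = 150 → 41 96.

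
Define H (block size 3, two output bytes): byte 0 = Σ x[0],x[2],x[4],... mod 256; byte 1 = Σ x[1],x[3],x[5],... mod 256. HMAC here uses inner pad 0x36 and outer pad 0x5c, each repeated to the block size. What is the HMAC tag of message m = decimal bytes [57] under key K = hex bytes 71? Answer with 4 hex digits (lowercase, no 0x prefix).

f8d9

Key hex bytes 71 is 1 byte ≤ B = 3; zero-pad to 3 bytes: K' = 71 00 00.
K' ⊕ ipad = 47 36 36.  K' ⊕ opad = 2d 5c 5c.
Inner input = (K'⊕ipad) ∥ m = 47 36 36 ∥ 39.
Inner hash: even-index sum = 125 mod 256 = 125; odd-index sum = 111 mod 256 = 111 → 7d 6f.
Outer input = (K'⊕opad) ∥ inner = 2d 5c 5c ∥ 7d 6f.
Outer hash (tag): even-index sum = 248 mod 256 = 248; odd-index sum = 217 mod 256 = 217 → f8 d9.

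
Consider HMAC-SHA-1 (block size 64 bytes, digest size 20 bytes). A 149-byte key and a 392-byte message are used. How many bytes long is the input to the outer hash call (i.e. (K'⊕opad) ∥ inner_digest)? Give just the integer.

84

Key is 149 > 64 bytes, so it is hashed to 20 bytes then zero-padded to 64: |K'| = 64.
Outer input = (K'⊕opad) ∥ H(inner) → 64 + 20 = 84 bytes.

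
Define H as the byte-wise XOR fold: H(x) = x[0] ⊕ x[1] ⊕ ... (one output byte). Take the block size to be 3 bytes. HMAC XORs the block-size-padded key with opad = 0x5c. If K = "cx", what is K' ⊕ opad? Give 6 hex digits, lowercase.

3f245c

Key "cx" = 63 78 is 2 bytes ≤ B = 3; zero-pad to 3 bytes: K' = 63 78 00.
XOR each byte with 0x5c: 63⊕5c=3f, 78⊕5c=24, 00⊕5c=5c.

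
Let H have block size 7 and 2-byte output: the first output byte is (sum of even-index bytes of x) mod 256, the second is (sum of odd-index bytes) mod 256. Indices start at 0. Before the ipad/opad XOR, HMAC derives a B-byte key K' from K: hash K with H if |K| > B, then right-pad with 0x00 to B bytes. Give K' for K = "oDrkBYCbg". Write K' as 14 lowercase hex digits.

cd6a0000000000

|K| = 9 > B = 7, so first hash the key.
H(K): even-index sum = 461 mod 256 = 205; odd-index sum = 362 mod 256 = 106 → cd 6a.
Zero-pad H(K) = cd 6a to 7 bytes: K' = cd 6a 00 00 00 00 00.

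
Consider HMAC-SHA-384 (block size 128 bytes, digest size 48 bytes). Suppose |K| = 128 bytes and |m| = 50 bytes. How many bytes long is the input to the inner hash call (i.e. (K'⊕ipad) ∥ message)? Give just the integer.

Key is 128 ≤ 128 bytes, zero-padded: |K'| = 128.
Inner input = (K'⊕ipad) ∥ m → 128 + 50 = 178 bytes.

178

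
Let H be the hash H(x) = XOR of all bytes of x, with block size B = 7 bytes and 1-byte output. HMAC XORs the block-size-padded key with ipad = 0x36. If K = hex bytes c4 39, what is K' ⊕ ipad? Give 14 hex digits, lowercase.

f20f3636363636

Key hex bytes c4 39 is 2 bytes ≤ B = 7; zero-pad to 7 bytes: K' = c4 39 00 00 00 00 00.
XOR each byte with 0x36: c4⊕36=f2, 39⊕36=0f, 00⊕36=36, 00⊕36=36, 00⊕36=36, 00⊕36=36, 00⊕36=36.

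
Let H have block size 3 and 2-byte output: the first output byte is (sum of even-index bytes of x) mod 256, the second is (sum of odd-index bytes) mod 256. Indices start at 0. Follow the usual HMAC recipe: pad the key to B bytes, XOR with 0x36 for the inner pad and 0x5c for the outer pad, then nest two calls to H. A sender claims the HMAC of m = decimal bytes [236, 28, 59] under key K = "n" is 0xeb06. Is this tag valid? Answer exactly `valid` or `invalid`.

Key "n" = 6e is 1 byte ≤ B = 3; zero-pad to 3 bytes: K' = 6e 00 00.
K' ⊕ ipad = 58 36 36; K' ⊕ opad = 32 5c 5c.
Inner hash: even-index sum = 170 mod 256 = 170; odd-index sum = 349 mod 256 = 93 → aa 5d.
Outer hash (recomputed tag): even-index sum = 235 mod 256 = 235; odd-index sum = 262 mod 256 = 6 → eb 06.
Recomputed tag = eb06; claimed = eb06 → match.

valid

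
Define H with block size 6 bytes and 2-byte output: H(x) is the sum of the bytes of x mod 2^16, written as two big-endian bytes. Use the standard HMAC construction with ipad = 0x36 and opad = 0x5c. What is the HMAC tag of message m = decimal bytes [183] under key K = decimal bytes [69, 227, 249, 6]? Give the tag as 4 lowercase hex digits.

Key decimal bytes [69, 227, 249, 6] = 45 e3 f9 06 is 4 bytes ≤ B = 6; zero-pad to 6 bytes: K' = 45 e3 f9 06 00 00.
K' ⊕ ipad = 73 d5 cf 30 36 36.  K' ⊕ opad = 19 bf a5 5a 5c 5c.
Inner input = (K'⊕ipad) ∥ m = 73 d5 cf 30 36 36 ∥ b7.
Inner hash: sum = 115+213+207+48+54+54+183 = 874 → 03 6a.
Outer input = (K'⊕opad) ∥ inner = 19 bf a5 5a 5c 5c ∥ 03 6a.
Outer hash (tag): sum = 25+191+165+90+92+92+3+106 = 764 → 02 fc.

02fc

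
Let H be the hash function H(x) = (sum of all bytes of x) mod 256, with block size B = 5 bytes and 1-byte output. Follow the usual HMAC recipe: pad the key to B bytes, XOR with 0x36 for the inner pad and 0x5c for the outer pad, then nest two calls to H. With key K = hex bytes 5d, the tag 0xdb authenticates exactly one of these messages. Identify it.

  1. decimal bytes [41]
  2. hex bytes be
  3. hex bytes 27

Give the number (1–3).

3

Key hex bytes 5d is 1 byte ≤ B = 5; zero-pad to 5 bytes: K' = 5d 00 00 00 00.
K' ⊕ ipad = 6b 36 36 36 36; K' ⊕ opad = 01 5c 5c 5c 5c.
m1: inner = H(6b 36 36 36 36 29) = 6c; tag = H(01 5c 5c 5c 5c 6c) = dd
m2: inner = H(6b 36 36 36 36 be) = 01; tag = H(01 5c 5c 5c 5c 01) = 72
m3: inner = H(6b 36 36 36 36 27) = 6a; tag = H(01 5c 5c 5c 5c 6a) = db ← matches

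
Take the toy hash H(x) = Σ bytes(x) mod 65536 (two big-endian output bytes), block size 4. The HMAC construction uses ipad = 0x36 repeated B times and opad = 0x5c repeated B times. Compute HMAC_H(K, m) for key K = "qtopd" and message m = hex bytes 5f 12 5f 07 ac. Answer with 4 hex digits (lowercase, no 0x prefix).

01cd

Key "qtopd" = 71 74 6f 70 64 is 5 bytes > B = 4, so hash it first: H(key) = 02 28, then zero-pad to 4 bytes: K' = 02 28 00 00.
K' ⊕ ipad = 34 1e 36 36.  K' ⊕ opad = 5e 74 5c 5c.
Inner input = (K'⊕ipad) ∥ m = 34 1e 36 36 ∥ 5f 12 5f 07 ac.
Inner hash: sum = 52+30+54+54+95+18+95+7+172 = 577 → 02 41.
Outer input = (K'⊕opad) ∥ inner = 5e 74 5c 5c ∥ 02 41.
Outer hash (tag): sum = 94+116+92+92+2+65 = 461 → 01 cd.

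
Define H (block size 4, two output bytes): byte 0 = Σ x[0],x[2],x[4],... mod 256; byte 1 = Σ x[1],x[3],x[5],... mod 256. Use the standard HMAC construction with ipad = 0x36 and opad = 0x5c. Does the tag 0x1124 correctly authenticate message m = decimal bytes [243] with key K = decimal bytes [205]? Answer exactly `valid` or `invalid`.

Key decimal bytes [205] = cd is 1 byte ≤ B = 4; zero-pad to 4 bytes: K' = cd 00 00 00.
K' ⊕ ipad = fb 36 36 36; K' ⊕ opad = 91 5c 5c 5c.
Inner hash: even-index sum = 548 mod 256 = 36; odd-index sum = 108 mod 256 = 108 → 24 6c.
Outer hash (recomputed tag): even-index sum = 273 mod 256 = 17; odd-index sum = 292 mod 256 = 36 → 11 24.
Recomputed tag = 1124; claimed = 1124 → match.

valid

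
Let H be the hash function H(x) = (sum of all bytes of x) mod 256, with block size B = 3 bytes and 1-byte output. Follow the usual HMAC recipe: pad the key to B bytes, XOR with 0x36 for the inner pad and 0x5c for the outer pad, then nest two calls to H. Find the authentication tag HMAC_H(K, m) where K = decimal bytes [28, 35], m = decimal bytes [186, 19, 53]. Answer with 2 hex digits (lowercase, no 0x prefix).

Key decimal bytes [28, 35] = 1c 23 is 2 bytes ≤ B = 3; zero-pad to 3 bytes: K' = 1c 23 00.
K' ⊕ ipad = 2a 15 36.  K' ⊕ opad = 40 7f 5c.
Inner input = (K'⊕ipad) ∥ m = 2a 15 36 ∥ ba 13 35.
Inner hash: sum = 42+21+54+186+19+53 = 375; mod 256 = 119 → 77.
Outer input = (K'⊕opad) ∥ inner = 40 7f 5c ∥ 77.
Outer hash (tag): sum = 64+127+92+119 = 402; mod 256 = 146 → 92.

92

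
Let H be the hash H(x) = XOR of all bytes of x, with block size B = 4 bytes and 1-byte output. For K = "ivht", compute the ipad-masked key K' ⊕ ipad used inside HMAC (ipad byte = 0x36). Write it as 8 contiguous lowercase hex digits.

Key "ivht" = 69 76 68 74 is exactly B = 4 bytes: K' = 69 76 68 74.
XOR each byte with 0x36: 69⊕36=5f, 76⊕36=40, 68⊕36=5e, 74⊕36=42.

5f405e42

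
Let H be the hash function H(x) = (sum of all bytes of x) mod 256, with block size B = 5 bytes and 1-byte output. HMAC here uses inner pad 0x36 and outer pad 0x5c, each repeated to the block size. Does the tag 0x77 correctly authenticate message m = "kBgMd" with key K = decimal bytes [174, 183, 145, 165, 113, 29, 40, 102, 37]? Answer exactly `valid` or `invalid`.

valid

Key decimal bytes [174, 183, 145, 165, 113, 29, 40, 102, 37] = ae b7 91 a5 71 1d 28 66 25 is 9 bytes > B = 5, so hash it first: H(key) = dc, then zero-pad to 5 bytes: K' = dc 00 00 00 00.
K' ⊕ ipad = ea 36 36 36 36; K' ⊕ opad = 80 5c 5c 5c 5c.
Inner hash: sum = 234+54+54+54+54+107+66+103+77+100 = 903; mod 256 = 135 → 87.
Outer hash (recomputed tag): sum = 128+92+92+92+92+135 = 631; mod 256 = 119 → 77.
Recomputed tag = 77; claimed = 77 → match.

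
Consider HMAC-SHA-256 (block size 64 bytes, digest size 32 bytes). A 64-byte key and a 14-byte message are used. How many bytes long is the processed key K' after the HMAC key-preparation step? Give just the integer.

Key is 64 ≤ 64 bytes, zero-padded: |K'| = 64.

64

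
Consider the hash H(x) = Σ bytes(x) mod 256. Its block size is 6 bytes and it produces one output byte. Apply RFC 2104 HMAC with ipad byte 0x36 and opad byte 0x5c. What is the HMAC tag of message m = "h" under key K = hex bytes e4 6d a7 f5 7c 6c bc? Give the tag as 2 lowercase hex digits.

Key hex bytes e4 6d a7 f5 7c 6c bc is 7 bytes > B = 6, so hash it first: H(key) = 91, then zero-pad to 6 bytes: K' = 91 00 00 00 00 00.
K' ⊕ ipad = a7 36 36 36 36 36.  K' ⊕ opad = cd 5c 5c 5c 5c 5c.
Inner input = (K'⊕ipad) ∥ m = a7 36 36 36 36 36 ∥ 68.
Inner hash: sum = 167+54+54+54+54+54+104 = 541; mod 256 = 29 → 1d.
Outer input = (K'⊕opad) ∥ inner = cd 5c 5c 5c 5c 5c ∥ 1d.
Outer hash (tag): sum = 205+92+92+92+92+92+29 = 694; mod 256 = 182 → b6.

b6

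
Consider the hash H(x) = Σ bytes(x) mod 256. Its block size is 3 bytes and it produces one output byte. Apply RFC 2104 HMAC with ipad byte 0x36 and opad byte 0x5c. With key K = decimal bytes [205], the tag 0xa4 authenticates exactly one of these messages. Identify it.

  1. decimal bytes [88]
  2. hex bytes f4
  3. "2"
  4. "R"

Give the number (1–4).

Key decimal bytes [205] = cd is 1 byte ≤ B = 3; zero-pad to 3 bytes: K' = cd 00 00.
K' ⊕ ipad = fb 36 36; K' ⊕ opad = 91 5c 5c.
m1: inner = H(fb 36 36 58) = bf; tag = H(91 5c 5c bf) = 08
m2: inner = H(fb 36 36 f4) = 5b; tag = H(91 5c 5c 5b) = a4 ← matches
m3: inner = H(fb 36 36 32) = 99; tag = H(91 5c 5c 99) = e2
m4: inner = H(fb 36 36 52) = b9; tag = H(91 5c 5c b9) = 02

2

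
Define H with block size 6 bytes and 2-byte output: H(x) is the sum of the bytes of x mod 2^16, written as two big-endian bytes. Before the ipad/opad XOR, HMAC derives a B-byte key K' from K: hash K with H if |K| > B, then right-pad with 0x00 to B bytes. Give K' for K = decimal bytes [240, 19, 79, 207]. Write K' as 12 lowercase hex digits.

Key decimal bytes [240, 19, 79, 207] = f0 13 4f cf is 4 bytes ≤ B = 6; zero-pad to 6 bytes: K' = f0 13 4f cf 00 00.

f0134fcf0000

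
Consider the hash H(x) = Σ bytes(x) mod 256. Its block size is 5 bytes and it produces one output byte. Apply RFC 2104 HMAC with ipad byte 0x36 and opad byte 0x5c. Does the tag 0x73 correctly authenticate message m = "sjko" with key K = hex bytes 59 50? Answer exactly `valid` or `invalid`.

invalid

Key hex bytes 59 50 is 2 bytes ≤ B = 5; zero-pad to 5 bytes: K' = 59 50 00 00 00.
K' ⊕ ipad = 6f 66 36 36 36; K' ⊕ opad = 05 0c 5c 5c 5c.
Inner hash: sum = 111+102+54+54+54+115+106+107+111 = 814; mod 256 = 46 → 2e.
Outer hash (recomputed tag): sum = 5+12+92+92+92+46 = 339; mod 256 = 83 → 53.
Recomputed tag = 53; claimed = 73 → mismatch.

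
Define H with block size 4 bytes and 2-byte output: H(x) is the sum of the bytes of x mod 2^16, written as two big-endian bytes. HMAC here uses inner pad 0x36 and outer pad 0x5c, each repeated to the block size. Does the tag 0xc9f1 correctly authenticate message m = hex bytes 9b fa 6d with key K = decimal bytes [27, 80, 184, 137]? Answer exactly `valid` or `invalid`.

Key decimal bytes [27, 80, 184, 137] = 1b 50 b8 89 is exactly B = 4 bytes: K' = 1b 50 b8 89.
K' ⊕ ipad = 2d 66 8e bf; K' ⊕ opad = 47 0c e4 d5.
Inner hash: sum = 45+102+142+191+155+250+109 = 994 → 03 e2.
Outer hash (recomputed tag): sum = 71+12+228+213+3+226 = 753 → 02 f1.
Recomputed tag = 02f1; claimed = c9f1 → mismatch.

invalid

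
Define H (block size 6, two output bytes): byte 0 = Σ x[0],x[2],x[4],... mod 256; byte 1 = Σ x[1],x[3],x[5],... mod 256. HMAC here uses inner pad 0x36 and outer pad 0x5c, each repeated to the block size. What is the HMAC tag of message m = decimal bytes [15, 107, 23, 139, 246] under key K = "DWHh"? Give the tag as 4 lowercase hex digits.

Key "DWHh" = 44 57 48 68 is 4 bytes ≤ B = 6; zero-pad to 6 bytes: K' = 44 57 48 68 00 00.
K' ⊕ ipad = 72 61 7e 5e 36 36.  K' ⊕ opad = 18 0b 14 34 5c 5c.
Inner input = (K'⊕ipad) ∥ m = 72 61 7e 5e 36 36 ∥ 0f 6b 17 8b f6.
Inner hash: even-index sum = 578 mod 256 = 66; odd-index sum = 491 mod 256 = 235 → 42 eb.
Outer input = (K'⊕opad) ∥ inner = 18 0b 14 34 5c 5c ∥ 42 eb.
Outer hash (tag): even-index sum = 202 mod 256 = 202; odd-index sum = 390 mod 256 = 134 → ca 86.

ca86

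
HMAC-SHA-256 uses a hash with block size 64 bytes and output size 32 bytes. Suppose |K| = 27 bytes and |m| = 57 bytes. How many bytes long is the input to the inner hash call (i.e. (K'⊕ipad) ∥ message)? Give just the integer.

121

Key is 27 ≤ 64 bytes, zero-padded: |K'| = 64.
Inner input = (K'⊕ipad) ∥ m → 64 + 57 = 121 bytes.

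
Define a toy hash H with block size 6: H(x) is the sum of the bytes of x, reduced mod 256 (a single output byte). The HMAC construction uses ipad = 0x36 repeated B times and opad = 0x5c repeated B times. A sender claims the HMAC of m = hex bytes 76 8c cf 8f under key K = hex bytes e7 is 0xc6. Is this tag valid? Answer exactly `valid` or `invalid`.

Key hex bytes e7 is 1 byte ≤ B = 6; zero-pad to 6 bytes: K' = e7 00 00 00 00 00.
K' ⊕ ipad = d1 36 36 36 36 36; K' ⊕ opad = bb 5c 5c 5c 5c 5c.
Inner hash: sum = 209+54+54+54+54+54+118+140+207+143 = 1087; mod 256 = 63 → 3f.
Outer hash (recomputed tag): sum = 187+92+92+92+92+92+63 = 710; mod 256 = 198 → c6.
Recomputed tag = c6; claimed = c6 → match.

valid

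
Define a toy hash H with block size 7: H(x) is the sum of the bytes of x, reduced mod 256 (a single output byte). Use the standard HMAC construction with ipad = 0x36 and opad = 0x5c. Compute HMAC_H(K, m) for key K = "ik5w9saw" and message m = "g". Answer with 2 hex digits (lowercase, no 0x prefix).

5d

Key "ik5w9saw" = 69 6b 35 77 39 73 61 77 is 8 bytes > B = 7, so hash it first: H(key) = 04, then zero-pad to 7 bytes: K' = 04 00 00 00 00 00 00.
K' ⊕ ipad = 32 36 36 36 36 36 36.  K' ⊕ opad = 58 5c 5c 5c 5c 5c 5c.
Inner input = (K'⊕ipad) ∥ m = 32 36 36 36 36 36 36 ∥ 67.
Inner hash: sum = 50+54+54+54+54+54+54+103 = 477; mod 256 = 221 → dd.
Outer input = (K'⊕opad) ∥ inner = 58 5c 5c 5c 5c 5c 5c ∥ dd.
Outer hash (tag): sum = 88+92+92+92+92+92+92+221 = 861; mod 256 = 93 → 5d.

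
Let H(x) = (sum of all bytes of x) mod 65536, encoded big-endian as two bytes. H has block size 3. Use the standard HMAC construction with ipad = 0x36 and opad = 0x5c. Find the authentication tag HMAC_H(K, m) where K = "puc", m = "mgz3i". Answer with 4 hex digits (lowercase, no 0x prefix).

015e

Key "puc" = 70 75 63 is exactly B = 3 bytes: K' = 70 75 63.
K' ⊕ ipad = 46 43 55.  K' ⊕ opad = 2c 29 3f.
Inner input = (K'⊕ipad) ∥ m = 46 43 55 ∥ 6d 67 7a 33 69.
Inner hash: sum = 70+67+85+109+103+122+51+105 = 712 → 02 c8.
Outer input = (K'⊕opad) ∥ inner = 2c 29 3f ∥ 02 c8.
Outer hash (tag): sum = 44+41+63+2+200 = 350 → 01 5e.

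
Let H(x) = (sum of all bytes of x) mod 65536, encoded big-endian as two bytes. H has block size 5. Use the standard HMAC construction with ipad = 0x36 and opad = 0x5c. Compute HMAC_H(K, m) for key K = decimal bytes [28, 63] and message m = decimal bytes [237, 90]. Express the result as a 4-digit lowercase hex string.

Key decimal bytes [28, 63] = 1c 3f is 2 bytes ≤ B = 5; zero-pad to 5 bytes: K' = 1c 3f 00 00 00.
K' ⊕ ipad = 2a 09 36 36 36.  K' ⊕ opad = 40 63 5c 5c 5c.
Inner input = (K'⊕ipad) ∥ m = 2a 09 36 36 36 ∥ ed 5a.
Inner hash: sum = 42+9+54+54+54+237+90 = 540 → 02 1c.
Outer input = (K'⊕opad) ∥ inner = 40 63 5c 5c 5c ∥ 02 1c.
Outer hash (tag): sum = 64+99+92+92+92+2+28 = 469 → 01 d5.

01d5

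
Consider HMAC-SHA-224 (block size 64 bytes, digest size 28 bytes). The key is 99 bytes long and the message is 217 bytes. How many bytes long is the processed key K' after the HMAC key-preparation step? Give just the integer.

Key is 99 > 64 bytes, so it is hashed to 28 bytes then zero-padded to 64: |K'| = 64.

64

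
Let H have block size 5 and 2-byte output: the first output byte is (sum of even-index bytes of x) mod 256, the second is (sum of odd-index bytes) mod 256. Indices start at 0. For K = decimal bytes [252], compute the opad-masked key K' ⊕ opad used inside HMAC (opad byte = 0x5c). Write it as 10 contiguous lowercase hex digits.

a05c5c5c5c

Key decimal bytes [252] = fc is 1 byte ≤ B = 5; zero-pad to 5 bytes: K' = fc 00 00 00 00.
XOR each byte with 0x5c: fc⊕5c=a0, 00⊕5c=5c, 00⊕5c=5c, 00⊕5c=5c, 00⊕5c=5c.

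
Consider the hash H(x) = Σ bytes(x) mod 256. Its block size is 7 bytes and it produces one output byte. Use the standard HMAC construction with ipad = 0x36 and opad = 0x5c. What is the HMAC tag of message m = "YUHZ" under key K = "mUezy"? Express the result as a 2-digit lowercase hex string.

Key "mUezy" = 6d 55 65 7a 79 is 5 bytes ≤ B = 7; zero-pad to 7 bytes: K' = 6d 55 65 7a 79 00 00.
K' ⊕ ipad = 5b 63 53 4c 4f 36 36.  K' ⊕ opad = 31 09 39 26 25 5c 5c.
Inner input = (K'⊕ipad) ∥ m = 5b 63 53 4c 4f 36 36 ∥ 59 55 48 5a.
Inner hash: sum = 91+99+83+76+79+54+54+89+85+72+90 = 872; mod 256 = 104 → 68.
Outer input = (K'⊕opad) ∥ inner = 31 09 39 26 25 5c 5c ∥ 68.
Outer hash (tag): sum = 49+9+57+38+37+92+92+104 = 478; mod 256 = 222 → de.

de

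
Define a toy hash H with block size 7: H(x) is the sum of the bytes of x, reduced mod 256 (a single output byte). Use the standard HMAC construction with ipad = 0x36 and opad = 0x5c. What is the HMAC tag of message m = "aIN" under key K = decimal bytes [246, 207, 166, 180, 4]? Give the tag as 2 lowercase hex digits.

90

Key decimal bytes [246, 207, 166, 180, 4] = f6 cf a6 b4 04 is 5 bytes ≤ B = 7; zero-pad to 7 bytes: K' = f6 cf a6 b4 04 00 00.
K' ⊕ ipad = c0 f9 90 82 32 36 36.  K' ⊕ opad = aa 93 fa e8 58 5c 5c.
Inner input = (K'⊕ipad) ∥ m = c0 f9 90 82 32 36 36 ∥ 61 49 4e.
Inner hash: sum = 192+249+144+130+50+54+54+97+73+78 = 1121; mod 256 = 97 → 61.
Outer input = (K'⊕opad) ∥ inner = aa 93 fa e8 58 5c 5c ∥ 61.
Outer hash (tag): sum = 170+147+250+232+88+92+92+97 = 1168; mod 256 = 144 → 90.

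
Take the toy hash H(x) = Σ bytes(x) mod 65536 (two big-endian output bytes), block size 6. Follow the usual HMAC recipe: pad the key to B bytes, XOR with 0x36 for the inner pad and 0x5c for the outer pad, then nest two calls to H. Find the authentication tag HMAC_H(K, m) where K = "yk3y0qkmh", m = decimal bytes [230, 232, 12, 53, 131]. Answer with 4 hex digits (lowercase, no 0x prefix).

02e5

Key "yk3y0qkmh" = 79 6b 33 79 30 71 6b 6d 68 is 9 bytes > B = 6, so hash it first: H(key) = 03 71, then zero-pad to 6 bytes: K' = 03 71 00 00 00 00.
K' ⊕ ipad = 35 47 36 36 36 36.  K' ⊕ opad = 5f 2d 5c 5c 5c 5c.
Inner input = (K'⊕ipad) ∥ m = 35 47 36 36 36 36 ∥ e6 e8 0c 35 83.
Inner hash: sum = 53+71+54+54+54+54+230+232+12+53+131 = 998 → 03 e6.
Outer input = (K'⊕opad) ∥ inner = 5f 2d 5c 5c 5c 5c ∥ 03 e6.
Outer hash (tag): sum = 95+45+92+92+92+92+3+230 = 741 → 02 e5.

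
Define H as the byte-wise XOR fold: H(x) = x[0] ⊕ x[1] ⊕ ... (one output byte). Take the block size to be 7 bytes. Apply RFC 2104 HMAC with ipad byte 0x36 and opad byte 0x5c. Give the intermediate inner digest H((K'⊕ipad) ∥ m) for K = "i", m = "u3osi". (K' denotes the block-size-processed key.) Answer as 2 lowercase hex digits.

6c

Key "i" = 69 is 1 byte ≤ B = 7; zero-pad to 7 bytes: K' = 69 00 00 00 00 00 00.
K' ⊕ ipad = 5f 36 36 36 36 36 36.
Inner input = 5f 36 36 36 36 36 36 ∥ 75 33 6f 73 69.
Inner hash: XOR 5f⊕36⊕36⊕36⊕36⊕36⊕36⊕75⊕33⊕6f⊕73⊕69 = 6c.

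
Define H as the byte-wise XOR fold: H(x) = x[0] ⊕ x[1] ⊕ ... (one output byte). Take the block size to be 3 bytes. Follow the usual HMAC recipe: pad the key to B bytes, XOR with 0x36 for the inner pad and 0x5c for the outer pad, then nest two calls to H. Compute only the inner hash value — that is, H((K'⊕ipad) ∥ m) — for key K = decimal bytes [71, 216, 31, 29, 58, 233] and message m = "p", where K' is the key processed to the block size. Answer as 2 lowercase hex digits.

08

Key decimal bytes [71, 216, 31, 29, 58, 233] = 47 d8 1f 1d 3a e9 is 6 bytes > B = 3, so hash it first: H(key) = 4e, then zero-pad to 3 bytes: K' = 4e 00 00.
K' ⊕ ipad = 78 36 36.
Inner input = 78 36 36 ∥ 70.
Inner hash: XOR 78⊕36⊕36⊕70 = 08.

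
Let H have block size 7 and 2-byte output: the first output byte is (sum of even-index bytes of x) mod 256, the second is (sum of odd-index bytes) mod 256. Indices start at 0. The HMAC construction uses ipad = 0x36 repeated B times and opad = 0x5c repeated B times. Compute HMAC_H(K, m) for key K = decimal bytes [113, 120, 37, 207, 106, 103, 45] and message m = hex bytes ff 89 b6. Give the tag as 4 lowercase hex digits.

Key decimal bytes [113, 120, 37, 207, 106, 103, 45] = 71 78 25 cf 6a 67 2d is exactly B = 7 bytes: K' = 71 78 25 cf 6a 67 2d.
K' ⊕ ipad = 47 4e 13 f9 5c 51 1b.  K' ⊕ opad = 2d 24 79 93 36 3b 71.
Inner input = (K'⊕ipad) ∥ m = 47 4e 13 f9 5c 51 1b ∥ ff 89 b6.
Inner hash: even-index sum = 346 mod 256 = 90; odd-index sum = 845 mod 256 = 77 → 5a 4d.
Outer input = (K'⊕opad) ∥ inner = 2d 24 79 93 36 3b 71 ∥ 5a 4d.
Outer hash (tag): even-index sum = 410 mod 256 = 154; odd-index sum = 332 mod 256 = 76 → 9a 4c.

9a4c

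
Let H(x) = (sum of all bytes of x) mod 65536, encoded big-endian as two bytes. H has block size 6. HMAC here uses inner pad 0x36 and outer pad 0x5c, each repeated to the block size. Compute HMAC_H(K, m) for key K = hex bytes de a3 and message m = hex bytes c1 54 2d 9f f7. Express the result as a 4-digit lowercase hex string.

Key hex bytes de a3 is 2 bytes ≤ B = 6; zero-pad to 6 bytes: K' = de a3 00 00 00 00.
K' ⊕ ipad = e8 95 36 36 36 36.  K' ⊕ opad = 82 ff 5c 5c 5c 5c.
Inner input = (K'⊕ipad) ∥ m = e8 95 36 36 36 36 ∥ c1 54 2d 9f f7.
Inner hash: sum = 232+149+54+54+54+54+193+84+45+159+247 = 1325 → 05 2d.
Outer input = (K'⊕opad) ∥ inner = 82 ff 5c 5c 5c 5c ∥ 05 2d.
Outer hash (tag): sum = 130+255+92+92+92+92+5+45 = 803 → 03 23.

0323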